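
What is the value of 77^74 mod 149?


p = 149 is prime and the exponent is (p-1)/2 = 74, so by Euler's criterion 77^74 = (77/149) = +1 or -1 mod 149.
Compute by square-and-multiply:
  74 = 64 + 8 + 2 (binary 1001010)
  Repeated squaring mod 149: 77^1 = 77, 77^2 = 118, 77^4 = 67, 77^8 = 19, 77^16 = 63, 77^32 = 95, 77^64 = 85
  77^74 = 77^64 * 77^8 * 77^2 = 85 * 19 * 118 mod 149
    85 * 19 = 1615 = 125 mod 149
    125 * 118 = 14750 = 148 mod 149
  77^74 = 148 mod 149
Result 148 = p - 1 = -1 mod 149: 77 is a quadratic non-residue mod 149. As a residue in [0, p-1] the value is 148.
77^74 mod 149 = 148

148


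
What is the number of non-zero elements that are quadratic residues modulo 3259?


For prime p, the number of non-zero quadratic residues is (p-1)/2.
= (3259-1)/2
= 1629

1629


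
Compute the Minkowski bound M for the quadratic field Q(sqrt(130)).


d = 130, d mod 4 = 2, so disc(K) = 4d = 520; |disc(K)| = 520
Real quadratic field, so n = 2, s = r2 = 0, r1 = 2
M = (n!/n^n) * (4/pi)^s * sqrt(|disc(K)|) = (2!/2^2) * (4/pi)^0 * sqrt(520)
= 0.5 * 1.000000 * 22.803509
= 11.4018

11.4018


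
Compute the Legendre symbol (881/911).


p = 911 is prime, so compute (881/911) with the reciprocity algorithm (Jacobi-symbol steps: pull out 2s via (2/n), flip via reciprocity, reduce):
  reciprocity: (881/911) -> +(911/881)
  reduce: (30/881)
  pull out 2: (2/881) = +1  (since 881 mod 8 = 1)
  reciprocity: (15/881) -> +(881/15)
  reduce: (11/15)
  reciprocity: (11/15) -> -(15/11)
  reduce: (4/11)
  pull out 2: (2/11) = -1  (since 11 mod 8 = 3)
  pull out 2: (2/11) = -1  (since 11 mod 8 = 3)
  (1/11) = 1
Product of signs = -1
(881/911) = -1

-1


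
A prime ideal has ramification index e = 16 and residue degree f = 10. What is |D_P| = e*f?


|D_P| = e * f
= 16 * 10
= 160

160


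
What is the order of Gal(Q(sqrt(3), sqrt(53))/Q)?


The 2 square roots of distinct primes are multiplicatively independent over Q,
so [K:Q] = 2^2 and Gal(K/Q) is isomorphic to (Z/2Z)^2.
|Gal| = 2^2 = 4

4


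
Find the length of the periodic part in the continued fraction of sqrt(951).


Run the CF algorithm for sqrt(951).
a_0 = floor(sqrt(951)) = 30; set m_0=0, q_0=1.
Recurrence: m' = q*a - m,  q' = (d - m'^2)/q,  a' = floor((a_0 + m')/q').
  step 1: m=30, q=51, a=1
  step 2: m=21, q=10, a=5
  step 3: m=29, q=11, a=5
  step 4: m=26, q=25, a=2
  step 5: m=24, q=15, a=3
  step 6: m=21, q=34, a=1
  step 7: m=13, q=23, a=1
  step 8: m=10, q=37, a=1
  step 9: m=27, q=6, a=9
  step 10: m=27, q=37, a=1
  step 11: m=10, q=23, a=1
  step 12: m=13, q=34, a=1
  step 13: m=21, q=15, a=3
  step 14: m=24, q=25, a=2
  step 15: m=26, q=11, a=5
  step 16: m=29, q=10, a=5
  step 17: m=21, q=51, a=1
  step 18: m=30, q=1, a=60
a_18 = 2*a_0 = 60, so the period closes here.
sqrt(951) = [30; 1, 5, 5, 2, 3, 1, 1, 1, 9, 1, 1, 1, 3, 2, 5, 5, 1, 60]
Period length = 18

18


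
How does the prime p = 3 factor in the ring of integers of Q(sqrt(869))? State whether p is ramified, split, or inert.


K = Q(sqrt(869)). Since d mod 4 = 1, disc(K) = 869.
Check p | disc: 869 mod 3 = 2.
p does not divide disc. Compute Legendre symbol (d/p):
2^((3-1)/2) mod 3 = -1
(d/p) = -1, so p is inert: (p) stays prime with e=1, f=2, g=1.
Therefore p is inert.

inert


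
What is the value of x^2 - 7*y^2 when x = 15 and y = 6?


x^2 - d*y^2
= 15^2 - 7*6^2
= 225 - 252
= -27

-27


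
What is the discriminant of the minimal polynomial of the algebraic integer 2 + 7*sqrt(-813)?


The element 2 + 7*sqrt(-813) has minimal polynomial:
x^2 - 4*x + 39841
Discriminant = (-4)^2 - 4*(39841)
= 16 - 159364
= -159348

-159348


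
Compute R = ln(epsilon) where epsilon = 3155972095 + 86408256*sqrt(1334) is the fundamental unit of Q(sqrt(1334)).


epsilon = 3155972095 + 86408256*sqrt(1334)
= 6.3119e+09
R = ln(6.3119e+09)
= 22.5657

22.5657


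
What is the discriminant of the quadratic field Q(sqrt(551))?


For K = Q(sqrt(d)) with d squarefree: disc(K) = d if d = 1 mod 4, and disc(K) = 4d if d = 2 or 3 mod 4.
Here d = 551, and d mod 4 = 3.
d = 3 mod 4, not 1 (O_K = Z[sqrt(d)]), so disc(K) = 4d = 4 * (551) = 2204

2204


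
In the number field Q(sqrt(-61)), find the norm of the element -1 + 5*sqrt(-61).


N(a + b*sqrt(d)) = a^2 - d*b^2
= (-1)^2 - (-61)*(5)^2
= 1 + 1525
= 1526

1526


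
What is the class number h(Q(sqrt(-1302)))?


K = Q(sqrt(-1302)). d mod 4 = 2, so D = disc(K) = 4d = -5208
h(K) equals the number of primitive reduced positive-definite forms (a, b, c) = a*x^2 + b*x*y + c*y^2 with b^2 - 4ac = D,
where reduced means |b| <= a <= c, with b >= 0 whenever |b| = a or a = c, and primitive means gcd(a, b, c) = 1.
Reduced forces 3a^2 <= |D| = 5208, so 1 <= a <= 41; b must have the parity of D, and c = (b^2 - D)/(4a) must be an integer >= a.
Enumerate a = 1..41, b in [-a, a]:
  a=1: (1, 0, 1302)  [1]
  a=2: (2, 0, 651)  [1]
  a=3: (3, 0, 434)  [1]
  a=4..5: none
  a=6: (6, 0, 217)  [1]
  a=7: (7, 0, 186)  [1]
  a=8..13: none
  a=14: (14, 0, 93)  [1]
  a=15..18: none
  a=19: (19, -6, 69), (19, 6, 69)  [2]
  a=20: none
  a=21: (21, 0, 62)  [1]
  a=22: none
  a=23: (23, -6, 57), (23, 6, 57)  [2]
  a=24..30: none
  a=31: (31, 0, 42)  [1]
  a=32..36: none
  a=37: (37, -34, 43), (37, 34, 43)  [2]
  a=38: (38, -32, 41), (38, 32, 41)  [2]
  a=39..41: none
Total reduced forms: 1 + 1 + 1 + 1 + 1 + 1 + 2 + 1 + 2 + 1 + 2 + 2 = 16
h = 16

16


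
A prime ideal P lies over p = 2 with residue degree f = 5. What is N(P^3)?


N(P^a) = p^(a*f)
= 2^(3*5)
= 2^15
= 32768

32768


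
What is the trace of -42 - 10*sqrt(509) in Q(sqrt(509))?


Tr(a + b*sqrt(d)) = (a + b*sqrt(d)) + (a - b*sqrt(d)) = 2a
= 2 * (-42)
= -84

-84


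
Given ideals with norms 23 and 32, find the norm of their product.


N(IJ) = N(I) * N(J)
= 23 * 32
= 736

736


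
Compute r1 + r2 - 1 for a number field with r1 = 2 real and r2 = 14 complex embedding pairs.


By Dirichlet's unit theorem:
rank = r1 + r2 - 1
= 2 + 14 - 1
= 15

15


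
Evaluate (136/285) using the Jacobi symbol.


Compute (136/285) via quadratic reciprocity:
  pull out 2: (2/285) = -1  (since 285 mod 8 = 5)
  pull out 2: (2/285) = -1  (since 285 mod 8 = 5)
  pull out 2: (2/285) = -1  (since 285 mod 8 = 5)
  reciprocity: (17/285) -> +(285/17)
  reduce: (13/17)
  reciprocity: (13/17) -> +(17/13)
  reduce: (4/13)
  pull out 2: (2/13) = -1  (since 13 mod 8 = 5)
  pull out 2: (2/13) = -1  (since 13 mod 8 = 5)
  (1/13) = 1
Product of signs = -1

-1


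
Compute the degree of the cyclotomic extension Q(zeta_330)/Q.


The degree equals Euler's totient phi(330).
330 = 2 * 3 * 5 * 11
phi(330) = 80

80


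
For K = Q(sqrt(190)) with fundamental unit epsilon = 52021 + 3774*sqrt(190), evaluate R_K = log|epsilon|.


epsilon = 52021 + 3774*sqrt(190)
= 104042.0000
R = ln(104042.0000)
= 11.5525

11.5525


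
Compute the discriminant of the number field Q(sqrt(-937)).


For K = Q(sqrt(d)) with d squarefree: disc(K) = d if d = 1 mod 4, and disc(K) = 4d if d = 2 or 3 mod 4.
Here d = -937, and d mod 4 = 3.
d = 3 mod 4, not 1 (O_K = Z[sqrt(d)]), so disc(K) = 4d = 4 * (-937) = -3748

-3748


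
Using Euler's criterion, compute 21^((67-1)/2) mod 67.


p = 67 is prime and the exponent is (p-1)/2 = 33, so by Euler's criterion 21^33 = (21/67) = +1 or -1 mod 67.
Compute by square-and-multiply:
  33 = 32 + 1 (binary 100001)
  Repeated squaring mod 67: 21^1 = 21, 21^2 = 39, 21^4 = 47, 21^8 = 65, 21^16 = 4, 21^32 = 16
  21^33 = 21^32 * 21^1 = 16 * 21 mod 67
    16 * 21 = 336 = 1 mod 67
  21^33 = 1 mod 67
Result 1: 21 is a quadratic residue mod 67.
21^33 mod 67 = 1

1


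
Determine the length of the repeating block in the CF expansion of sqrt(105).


Run the CF algorithm for sqrt(105).
a_0 = floor(sqrt(105)) = 10; set m_0=0, q_0=1.
Recurrence: m' = q*a - m,  q' = (d - m'^2)/q,  a' = floor((a_0 + m')/q').
  step 1: m=10, q=5, a=4
  step 2: m=10, q=1, a=20
a_2 = 2*a_0 = 20, so the period closes here.
sqrt(105) = [10; 4, 20]
Period length = 2

2


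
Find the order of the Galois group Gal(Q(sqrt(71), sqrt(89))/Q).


The 2 square roots of distinct primes are multiplicatively independent over Q,
so [K:Q] = 2^2 and Gal(K/Q) is isomorphic to (Z/2Z)^2.
|Gal| = 2^2 = 4

4


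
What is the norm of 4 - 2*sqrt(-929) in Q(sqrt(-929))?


N(a + b*sqrt(d)) = a^2 - d*b^2
= (4)^2 - (-929)*(-2)^2
= 16 + 3716
= 3732

3732


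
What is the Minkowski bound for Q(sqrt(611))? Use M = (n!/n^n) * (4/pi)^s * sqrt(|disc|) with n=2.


d = 611, d mod 4 = 3, so disc(K) = 4d = 2444; |disc(K)| = 2444
Real quadratic field, so n = 2, s = r2 = 0, r1 = 2
M = (n!/n^n) * (4/pi)^s * sqrt(|disc(K)|) = (2!/2^2) * (4/pi)^0 * sqrt(2444)
= 0.5 * 1.000000 * 49.436828
= 24.7184

24.7184


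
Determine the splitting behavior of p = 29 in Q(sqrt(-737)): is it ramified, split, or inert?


K = Q(sqrt(-737)). Since d mod 4 = 3, disc(K) = -2948.
Check p | disc: -2948 mod 29 = 10.
p does not divide disc. Compute Legendre symbol (d/p):
17^((29-1)/2) mod 29 = -1
(d/p) = -1, so p is inert: (p) stays prime with e=1, f=2, g=1.
Therefore p is inert.

inert


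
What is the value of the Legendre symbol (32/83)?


p = 83 is prime, so compute (32/83) with the reciprocity algorithm (Jacobi-symbol steps: pull out 2s via (2/n), flip via reciprocity, reduce):
  pull out 2: (2/83) = -1  (since 83 mod 8 = 3)
  pull out 2: (2/83) = -1  (since 83 mod 8 = 3)
  pull out 2: (2/83) = -1  (since 83 mod 8 = 3)
  pull out 2: (2/83) = -1  (since 83 mod 8 = 3)
  pull out 2: (2/83) = -1  (since 83 mod 8 = 3)
  (1/83) = 1
Product of signs = -1
(32/83) = -1

-1


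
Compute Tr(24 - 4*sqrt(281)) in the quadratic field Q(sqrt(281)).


Tr(a + b*sqrt(d)) = (a + b*sqrt(d)) + (a - b*sqrt(d)) = 2a
= 2 * (24)
= 48

48


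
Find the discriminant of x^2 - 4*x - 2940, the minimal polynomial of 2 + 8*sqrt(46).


The element 2 + 8*sqrt(46) has minimal polynomial:
x^2 - 4*x - 2940
Discriminant = (-4)^2 - 4*(-2940)
= 16 + 11760
= 11776

11776


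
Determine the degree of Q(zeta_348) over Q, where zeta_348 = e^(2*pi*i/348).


The degree equals Euler's totient phi(348).
348 = 2^2 * 3 * 29
phi(348) = 112

112


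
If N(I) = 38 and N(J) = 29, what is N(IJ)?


N(IJ) = N(I) * N(J)
= 38 * 29
= 1102

1102


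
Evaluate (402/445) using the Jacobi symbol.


Compute (402/445) via quadratic reciprocity:
  pull out 2: (2/445) = -1  (since 445 mod 8 = 5)
  reciprocity: (201/445) -> +(445/201)
  reduce: (43/201)
  reciprocity: (43/201) -> +(201/43)
  reduce: (29/43)
  reciprocity: (29/43) -> +(43/29)
  reduce: (14/29)
  pull out 2: (2/29) = -1  (since 29 mod 8 = 5)
  reciprocity: (7/29) -> +(29/7)
  reduce: (1/7)
  (1/7) = 1
Product of signs = 1

1


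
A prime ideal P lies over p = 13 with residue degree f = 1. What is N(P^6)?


N(P^a) = p^(a*f)
= 13^(6*1)
= 13^6
= 4826809

4826809


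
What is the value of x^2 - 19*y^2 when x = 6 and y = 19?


x^2 - d*y^2
= 6^2 - 19*19^2
= 36 - 6859
= -6823

-6823


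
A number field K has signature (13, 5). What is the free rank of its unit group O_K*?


By Dirichlet's unit theorem:
rank = r1 + r2 - 1
= 13 + 5 - 1
= 17

17


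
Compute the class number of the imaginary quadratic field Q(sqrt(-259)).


K = Q(sqrt(-259)). d mod 4 = 1, so D = disc(K) = d = -259
h(K) equals the number of primitive reduced positive-definite forms (a, b, c) = a*x^2 + b*x*y + c*y^2 with b^2 - 4ac = D,
where reduced means |b| <= a <= c, with b >= 0 whenever |b| = a or a = c, and primitive means gcd(a, b, c) = 1.
Reduced forces 3a^2 <= |D| = 259, so 1 <= a <= 9; b must have the parity of D, and c = (b^2 - D)/(4a) must be an integer >= a.
Enumerate a = 1..9, b in [-a, a]:
  a=1: (1, 1, 65)  [1]
  a=2..4: none
  a=5: (5, -1, 13), (5, 1, 13)  [2]
  a=6: none
  a=7: (7, 7, 11)  [1]
  a=8..9: none
Total reduced forms: 1 + 2 + 1 = 4
h = 4

4


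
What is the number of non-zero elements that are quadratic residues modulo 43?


For prime p, the number of non-zero quadratic residues is (p-1)/2.
= (43-1)/2
= 21

21


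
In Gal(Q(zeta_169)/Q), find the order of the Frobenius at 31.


The Frobenius at p in Gal(Q(zeta_n)/Q) = (Z/nZ)* is the class of p, so its order is ord_169(31), the smallest k >= 1 with 31^k = 1 mod 169.
n = 169 = 13^2, phi(169) = 156; the order divides phi(n).
Divisors of 156: 1, 2, 3, 4, 6, 12, 13, 26, 39, 52, 78, 156
Repeated squaring mod 169: 31^1 = 31, 31^2 = 116, 31^4 = 105, 31^8 = 40, 31^16 = 79, 31^32 = 157, 31^64 = 144, 31^128 = 118
Test divisors in increasing order:
  k=1: 31^1 = 31 mod 169
  k=2: 31^2 = 116 mod 169
  k=3: 31^3 = 116 * 31 = 47 mod 169
  k=4: 31^4 = 105 mod 169
  k=6: 31^6 = 105 * 116 = 12 mod 169
  k=12: 31^12 = 40 * 105 = 144 mod 169
  k=13: 31^13 = 40 * 105 * 31 = 70 mod 169
  k=26: 31^26 = 79 * 40 * 116 = 168 mod 169
  k=39: 31^39 = 157 * 105 * 116 * 31 = 99 mod 169
  k=52: 31^52 = 157 * 79 * 105 = 1 mod 169  <- first divisor giving 1
Order = 52

52


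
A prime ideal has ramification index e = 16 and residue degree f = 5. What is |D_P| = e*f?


|D_P| = e * f
= 16 * 5
= 80

80


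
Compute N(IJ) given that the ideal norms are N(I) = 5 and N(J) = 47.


N(IJ) = N(I) * N(J)
= 5 * 47
= 235

235


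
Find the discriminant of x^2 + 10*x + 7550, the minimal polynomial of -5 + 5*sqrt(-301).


The element -5 + 5*sqrt(-301) has minimal polynomial:
x^2 + 10*x + 7550
Discriminant = (10)^2 - 4*(7550)
= 100 - 30200
= -30100

-30100


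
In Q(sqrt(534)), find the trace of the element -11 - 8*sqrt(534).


Tr(a + b*sqrt(d)) = (a + b*sqrt(d)) + (a - b*sqrt(d)) = 2a
= 2 * (-11)
= -22

-22


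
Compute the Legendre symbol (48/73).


p = 73 is prime, so compute (48/73) with the reciprocity algorithm (Jacobi-symbol steps: pull out 2s via (2/n), flip via reciprocity, reduce):
  pull out 2: (2/73) = +1  (since 73 mod 8 = 1)
  pull out 2: (2/73) = +1  (since 73 mod 8 = 1)
  pull out 2: (2/73) = +1  (since 73 mod 8 = 1)
  pull out 2: (2/73) = +1  (since 73 mod 8 = 1)
  reciprocity: (3/73) -> +(73/3)
  reduce: (1/3)
  (1/3) = 1
Product of signs = 1
(48/73) = 1

1


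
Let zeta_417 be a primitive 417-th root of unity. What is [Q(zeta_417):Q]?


The degree equals Euler's totient phi(417).
417 = 3 * 139
phi(417) = 276

276


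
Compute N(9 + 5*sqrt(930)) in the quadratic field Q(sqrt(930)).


N(a + b*sqrt(d)) = a^2 - d*b^2
= (9)^2 - (930)*(5)^2
= 81 - 23250
= -23169

-23169


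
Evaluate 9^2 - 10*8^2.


x^2 - d*y^2
= 9^2 - 10*8^2
= 81 - 640
= -559

-559


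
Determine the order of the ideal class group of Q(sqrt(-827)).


K = Q(sqrt(-827)). d mod 4 = 1, so D = disc(K) = d = -827
h(K) equals the number of primitive reduced positive-definite forms (a, b, c) = a*x^2 + b*x*y + c*y^2 with b^2 - 4ac = D,
where reduced means |b| <= a <= c, with b >= 0 whenever |b| = a or a = c, and primitive means gcd(a, b, c) = 1.
Reduced forces 3a^2 <= |D| = 827, so 1 <= a <= 16; b must have the parity of D, and c = (b^2 - D)/(4a) must be an integer >= a.
Enumerate a = 1..16, b in [-a, a]:
  a=1: (1, 1, 207)  [1]
  a=2: none
  a=3: (3, -1, 69), (3, 1, 69)  [2]
  a=4..8: none
  a=9: (9, -1, 23), (9, 1, 23)  [2]
  a=10: none
  a=11: (11, -3, 19), (11, 3, 19)  [2]
  a=12..16: none
Total reduced forms: 1 + 2 + 2 + 2 = 7
h = 7

7


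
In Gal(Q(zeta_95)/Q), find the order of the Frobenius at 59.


The Frobenius at p in Gal(Q(zeta_n)/Q) = (Z/nZ)* is the class of p, so its order is ord_95(59), the smallest k >= 1 with 59^k = 1 mod 95.
n = 95 = 5 * 19, phi(95) = 72; the order divides phi(n).
Divisors of 72: 1, 2, 3, 4, 6, 8, 9, 12, 18, 24, 36, 72
Repeated squaring mod 95: 59^1 = 59, 59^2 = 61, 59^4 = 16, 59^8 = 66, 59^16 = 81, 59^32 = 6, 59^64 = 36
Test divisors in increasing order:
  k=1: 59^1 = 59 mod 95
  k=2: 59^2 = 61 mod 95
  k=3: 59^3 = 61 * 59 = 84 mod 95
  k=4: 59^4 = 16 mod 95
  k=6: 59^6 = 16 * 61 = 26 mod 95
  k=8: 59^8 = 66 mod 95
  k=9: 59^9 = 66 * 59 = 94 mod 95
  k=12: 59^12 = 66 * 16 = 11 mod 95
  k=18: 59^18 = 81 * 61 = 1 mod 95  <- first divisor giving 1
Order = 18

18


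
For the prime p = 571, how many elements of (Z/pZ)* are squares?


For prime p, the number of non-zero quadratic residues is (p-1)/2.
= (571-1)/2
= 285

285


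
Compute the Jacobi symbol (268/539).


Compute (268/539) via quadratic reciprocity:
  pull out 2: (2/539) = -1  (since 539 mod 8 = 3)
  pull out 2: (2/539) = -1  (since 539 mod 8 = 3)
  reciprocity: (67/539) -> -(539/67)
  reduce: (3/67)
  reciprocity: (3/67) -> -(67/3)
  reduce: (1/3)
  (1/3) = 1
Product of signs = 1

1


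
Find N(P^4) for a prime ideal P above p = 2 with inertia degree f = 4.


N(P^a) = p^(a*f)
= 2^(4*4)
= 2^16
= 65536

65536


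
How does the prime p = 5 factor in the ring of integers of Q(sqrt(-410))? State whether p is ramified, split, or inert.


K = Q(sqrt(-410)). Since d mod 4 = 2, disc(K) = -1640.
Check p | disc: -1640 mod 5 = 0.
p divides disc, so p ramifies: (p) = P^2 with e=2, f=1, g=1.
Therefore p is ramified.

ramified


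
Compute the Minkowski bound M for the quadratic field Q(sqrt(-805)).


d = -805, d mod 4 = 3, so disc(K) = 4d = -3220; |disc(K)| = 3220
Imaginary quadratic field, so n = 2, s = r2 = 1, r1 = 0
M = (n!/n^n) * (4/pi)^s * sqrt(|disc(K)|) = (2!/2^2) * (4/pi)^1 * sqrt(3220)
= 0.5 * 1.273240 * 56.745044
= 36.1250

36.1250


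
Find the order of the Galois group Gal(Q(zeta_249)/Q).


|Gal(Q(zeta_249)/Q)| = phi(249)
= 164

164


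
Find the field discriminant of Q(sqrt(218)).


For K = Q(sqrt(d)) with d squarefree: disc(K) = d if d = 1 mod 4, and disc(K) = 4d if d = 2 or 3 mod 4.
Here d = 218, and d mod 4 = 2.
d = 2 mod 4, not 1 (O_K = Z[sqrt(d)]), so disc(K) = 4d = 4 * (218) = 872

872


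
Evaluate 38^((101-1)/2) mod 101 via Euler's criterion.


p = 101 is prime and the exponent is (p-1)/2 = 50, so by Euler's criterion 38^50 = (38/101) = +1 or -1 mod 101.
Compute by square-and-multiply:
  50 = 32 + 16 + 2 (binary 110010)
  Repeated squaring mod 101: 38^1 = 38, 38^2 = 30, 38^4 = 92, 38^8 = 81, 38^16 = 97, 38^32 = 16
  38^50 = 38^32 * 38^16 * 38^2 = 16 * 97 * 30 mod 101
    16 * 97 = 1552 = 37 mod 101
    37 * 30 = 1110 = 100 mod 101
  38^50 = 100 mod 101
Result 100 = p - 1 = -1 mod 101: 38 is a quadratic non-residue mod 101. As a residue in [0, p-1] the value is 100.
38^50 mod 101 = 100

100


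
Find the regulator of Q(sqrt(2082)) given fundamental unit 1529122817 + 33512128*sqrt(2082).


epsilon = 1529122817 + 33512128*sqrt(2082)
= 3.0582e+09
R = ln(3.0582e+09)
= 21.8411

21.8411


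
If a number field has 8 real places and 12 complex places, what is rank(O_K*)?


By Dirichlet's unit theorem:
rank = r1 + r2 - 1
= 8 + 12 - 1
= 19

19


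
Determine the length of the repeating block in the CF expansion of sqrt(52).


Run the CF algorithm for sqrt(52).
a_0 = floor(sqrt(52)) = 7; set m_0=0, q_0=1.
Recurrence: m' = q*a - m,  q' = (d - m'^2)/q,  a' = floor((a_0 + m')/q').
  step 1: m=7, q=3, a=4
  step 2: m=5, q=9, a=1
  step 3: m=4, q=4, a=2
  step 4: m=4, q=9, a=1
  step 5: m=5, q=3, a=4
  step 6: m=7, q=1, a=14
a_6 = 2*a_0 = 14, so the period closes here.
sqrt(52) = [7; 4, 1, 2, 1, 4, 14]
Period length = 6

6


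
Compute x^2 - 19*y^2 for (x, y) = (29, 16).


x^2 - d*y^2
= 29^2 - 19*16^2
= 841 - 4864
= -4023

-4023


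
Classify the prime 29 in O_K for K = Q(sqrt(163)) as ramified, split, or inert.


K = Q(sqrt(163)). Since d mod 4 = 3, disc(K) = 652.
Check p | disc: 652 mod 29 = 14.
p does not divide disc. Compute Legendre symbol (d/p):
18^((29-1)/2) mod 29 = -1
(d/p) = -1, so p is inert: (p) stays prime with e=1, f=2, g=1.
Therefore p is inert.

inert


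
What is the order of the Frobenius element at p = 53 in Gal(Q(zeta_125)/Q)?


The Frobenius at p in Gal(Q(zeta_n)/Q) = (Z/nZ)* is the class of p, so its order is ord_125(53), the smallest k >= 1 with 53^k = 1 mod 125.
n = 125 = 5^3, phi(125) = 100; the order divides phi(n).
Divisors of 100: 1, 2, 4, 5, 10, 20, 25, 50, 100
Repeated squaring mod 125: 53^1 = 53, 53^2 = 59, 53^4 = 106, 53^8 = 111, 53^16 = 71, 53^32 = 41, 53^64 = 56
Test divisors in increasing order:
  k=1: 53^1 = 53 mod 125
  k=2: 53^2 = 59 mod 125
  k=4: 53^4 = 106 mod 125
  k=5: 53^5 = 106 * 53 = 118 mod 125
  k=10: 53^10 = 111 * 59 = 49 mod 125
  k=20: 53^20 = 71 * 106 = 26 mod 125
  k=25: 53^25 = 71 * 111 * 53 = 68 mod 125
  k=50: 53^50 = 41 * 71 * 59 = 124 mod 125
  k=100: 53^100 = 56 * 41 * 106 = 1 mod 125  <- first divisor giving 1
Order = 100

100


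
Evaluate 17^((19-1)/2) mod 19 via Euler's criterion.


p = 19 is prime and the exponent is (p-1)/2 = 9, so by Euler's criterion 17^9 = (17/19) = +1 or -1 mod 19.
Compute by square-and-multiply:
  9 = 8 + 1 (binary 1001)
  Repeated squaring mod 19: 17^1 = 17, 17^2 = 4, 17^4 = 16, 17^8 = 9
  17^9 = 17^8 * 17^1 = 9 * 17 mod 19
    9 * 17 = 153 = 1 mod 19
  17^9 = 1 mod 19
Result 1: 17 is a quadratic residue mod 19.
17^9 mod 19 = 1

1


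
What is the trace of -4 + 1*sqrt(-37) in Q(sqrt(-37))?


Tr(a + b*sqrt(d)) = (a + b*sqrt(d)) + (a - b*sqrt(d)) = 2a
= 2 * (-4)
= -8

-8


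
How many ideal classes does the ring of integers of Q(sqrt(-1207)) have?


K = Q(sqrt(-1207)). d mod 4 = 1, so D = disc(K) = d = -1207
h(K) equals the number of primitive reduced positive-definite forms (a, b, c) = a*x^2 + b*x*y + c*y^2 with b^2 - 4ac = D,
where reduced means |b| <= a <= c, with b >= 0 whenever |b| = a or a = c, and primitive means gcd(a, b, c) = 1.
Reduced forces 3a^2 <= |D| = 1207, so 1 <= a <= 20; b must have the parity of D, and c = (b^2 - D)/(4a) must be an integer >= a.
Enumerate a = 1..20, b in [-a, a]:
  a=1: (1, 1, 302)  [1]
  a=2: (2, -1, 151), (2, 1, 151)  [2]
  a=3: none
  a=4: (4, -3, 76), (4, 3, 76)  [2]
  a=5..6: none
  a=7: (7, -5, 44), (7, 5, 44)  [2]
  a=8: (8, -3, 38), (8, 3, 38)  [2]
  a=9..10: none
  a=11: (11, -5, 28), (11, 5, 28)  [2]
  a=12..13: none
  a=14: (14, -9, 23), (14, -5, 22), (14, 5, 22), (14, 9, 23)  [4]
  a=15: none
  a=16: (16, -3, 19), (16, 3, 19)  [2]
  a=17: (17, 17, 22)  [1]
  a=18..20: none
Total reduced forms: 1 + 2 + 2 + 2 + 2 + 2 + 4 + 2 + 1 = 18
h = 18

18


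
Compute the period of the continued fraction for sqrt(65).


Run the CF algorithm for sqrt(65).
a_0 = floor(sqrt(65)) = 8; set m_0=0, q_0=1.
Recurrence: m' = q*a - m,  q' = (d - m'^2)/q,  a' = floor((a_0 + m')/q').
  step 1: m=8, q=1, a=16
a_1 = 2*a_0 = 16, so the period closes here.
sqrt(65) = [8; 16]
Period length = 1

1


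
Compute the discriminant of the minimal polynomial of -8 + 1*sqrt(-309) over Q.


The element -8 + 1*sqrt(-309) has minimal polynomial:
x^2 + 16*x + 373
Discriminant = (16)^2 - 4*(373)
= 256 - 1492
= -1236

-1236


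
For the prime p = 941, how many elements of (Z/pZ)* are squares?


For prime p, the number of non-zero quadratic residues is (p-1)/2.
= (941-1)/2
= 470

470


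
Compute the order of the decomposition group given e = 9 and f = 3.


|D_P| = e * f
= 9 * 3
= 27

27


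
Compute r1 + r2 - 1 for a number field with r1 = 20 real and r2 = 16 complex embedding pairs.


By Dirichlet's unit theorem:
rank = r1 + r2 - 1
= 20 + 16 - 1
= 35

35


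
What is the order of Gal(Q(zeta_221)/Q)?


|Gal(Q(zeta_221)/Q)| = phi(221)
= 192

192


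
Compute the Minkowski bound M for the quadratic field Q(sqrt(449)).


d = 449, d mod 4 = 1, so disc(K) = d = 449; |disc(K)| = 449
Real quadratic field, so n = 2, s = r2 = 0, r1 = 2
M = (n!/n^n) * (4/pi)^s * sqrt(|disc(K)|) = (2!/2^2) * (4/pi)^0 * sqrt(449)
= 0.5 * 1.000000 * 21.189620
= 10.5948

10.5948


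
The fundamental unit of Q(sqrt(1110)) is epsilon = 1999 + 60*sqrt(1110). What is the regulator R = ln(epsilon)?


epsilon = 1999 + 60*sqrt(1110)
= 3997.9997
R = ln(3997.9997)
= 8.2935

8.2935


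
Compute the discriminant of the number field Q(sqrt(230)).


For K = Q(sqrt(d)) with d squarefree: disc(K) = d if d = 1 mod 4, and disc(K) = 4d if d = 2 or 3 mod 4.
Here d = 230, and d mod 4 = 2.
d = 2 mod 4, not 1 (O_K = Z[sqrt(d)]), so disc(K) = 4d = 4 * (230) = 920

920


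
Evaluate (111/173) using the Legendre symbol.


p = 173 is prime, so compute (111/173) with the reciprocity algorithm (Jacobi-symbol steps: pull out 2s via (2/n), flip via reciprocity, reduce):
  reciprocity: (111/173) -> +(173/111)
  reduce: (62/111)
  pull out 2: (2/111) = +1  (since 111 mod 8 = 7)
  reciprocity: (31/111) -> -(111/31)
  reduce: (18/31)
  pull out 2: (2/31) = +1  (since 31 mod 8 = 7)
  reciprocity: (9/31) -> +(31/9)
  reduce: (4/9)
  pull out 2: (2/9) = +1  (since 9 mod 8 = 1)
  pull out 2: (2/9) = +1  (since 9 mod 8 = 1)
  (1/9) = 1
Product of signs = -1
(111/173) = -1

-1


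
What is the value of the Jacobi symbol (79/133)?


Compute (79/133) via quadratic reciprocity:
  reciprocity: (79/133) -> +(133/79)
  reduce: (54/79)
  pull out 2: (2/79) = +1  (since 79 mod 8 = 7)
  reciprocity: (27/79) -> -(79/27)
  reduce: (25/27)
  reciprocity: (25/27) -> +(27/25)
  reduce: (2/25)
  pull out 2: (2/25) = +1  (since 25 mod 8 = 1)
  (1/25) = 1
Product of signs = -1

-1


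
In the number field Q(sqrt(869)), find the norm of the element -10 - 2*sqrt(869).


N(a + b*sqrt(d)) = a^2 - d*b^2
= (-10)^2 - (869)*(-2)^2
= 100 - 3476
= -3376

-3376


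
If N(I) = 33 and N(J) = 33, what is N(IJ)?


N(IJ) = N(I) * N(J)
= 33 * 33
= 1089

1089


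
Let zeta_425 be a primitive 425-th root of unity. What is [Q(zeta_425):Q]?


The degree equals Euler's totient phi(425).
425 = 5^2 * 17
phi(425) = 320

320


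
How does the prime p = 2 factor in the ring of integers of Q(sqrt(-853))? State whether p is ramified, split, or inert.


K = Q(sqrt(-853)). Since d mod 4 = 3, disc(K) = -3412.
Check p | disc: -3412 mod 2 = 0.
p divides disc, so p ramifies: (p) = P^2 with e=2, f=1, g=1.
Therefore p is ramified.

ramified


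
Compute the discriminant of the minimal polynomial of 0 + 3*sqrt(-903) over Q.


The element 0 + 3*sqrt(-903) has minimal polynomial:
x^2 + 0*x + 8127
Discriminant = (0)^2 - 4*(8127)
= 0 - 32508
= -32508

-32508


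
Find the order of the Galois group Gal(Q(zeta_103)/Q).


|Gal(Q(zeta_103)/Q)| = phi(103)
= 102

102


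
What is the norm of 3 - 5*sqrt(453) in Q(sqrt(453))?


N(a + b*sqrt(d)) = a^2 - d*b^2
= (3)^2 - (453)*(-5)^2
= 9 - 11325
= -11316

-11316


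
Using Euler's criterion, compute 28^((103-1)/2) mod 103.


p = 103 is prime and the exponent is (p-1)/2 = 51, so by Euler's criterion 28^51 = (28/103) = +1 or -1 mod 103.
Compute by square-and-multiply:
  51 = 32 + 16 + 2 + 1 (binary 110011)
  Repeated squaring mod 103: 28^1 = 28, 28^2 = 63, 28^4 = 55, 28^8 = 38, 28^16 = 2, 28^32 = 4
  28^51 = 28^32 * 28^16 * 28^2 * 28^1 = 4 * 2 * 63 * 28 mod 103
    4 * 2 = 8 = 8 mod 103
    8 * 63 = 504 = 92 mod 103
    92 * 28 = 2576 = 1 mod 103
  28^51 = 1 mod 103
Result 1: 28 is a quadratic residue mod 103.
28^51 mod 103 = 1

1


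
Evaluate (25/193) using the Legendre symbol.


p = 193 is prime, so compute (25/193) with the reciprocity algorithm (Jacobi-symbol steps: pull out 2s via (2/n), flip via reciprocity, reduce):
  reciprocity: (25/193) -> +(193/25)
  reduce: (18/25)
  pull out 2: (2/25) = +1  (since 25 mod 8 = 1)
  reciprocity: (9/25) -> +(25/9)
  reduce: (7/9)
  reciprocity: (7/9) -> +(9/7)
  reduce: (2/7)
  pull out 2: (2/7) = +1  (since 7 mod 8 = 7)
  (1/7) = 1
Product of signs = 1
(25/193) = 1

1


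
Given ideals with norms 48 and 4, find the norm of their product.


N(IJ) = N(I) * N(J)
= 48 * 4
= 192

192


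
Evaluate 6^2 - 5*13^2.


x^2 - d*y^2
= 6^2 - 5*13^2
= 36 - 845
= -809

-809


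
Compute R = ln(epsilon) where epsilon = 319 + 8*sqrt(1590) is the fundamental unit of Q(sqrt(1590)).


epsilon = 319 + 8*sqrt(1590)
= 637.9984
R = ln(637.9984)
= 6.4583

6.4583


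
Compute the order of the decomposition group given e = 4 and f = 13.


|D_P| = e * f
= 4 * 13
= 52

52


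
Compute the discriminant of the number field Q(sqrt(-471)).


For K = Q(sqrt(d)) with d squarefree: disc(K) = d if d = 1 mod 4, and disc(K) = 4d if d = 2 or 3 mod 4.
Here d = -471, and d mod 4 = 1.
d = 1 mod 4 (O_K = Z[(1+sqrt(d))/2]), so disc(K) = d = -471

-471


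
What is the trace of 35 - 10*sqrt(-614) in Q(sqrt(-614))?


Tr(a + b*sqrt(d)) = (a + b*sqrt(d)) + (a - b*sqrt(d)) = 2a
= 2 * (35)
= 70

70


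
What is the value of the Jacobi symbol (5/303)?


Compute (5/303) via quadratic reciprocity:
  reciprocity: (5/303) -> +(303/5)
  reduce: (3/5)
  reciprocity: (3/5) -> +(5/3)
  reduce: (2/3)
  pull out 2: (2/3) = -1  (since 3 mod 8 = 3)
  (1/3) = 1
Product of signs = -1

-1


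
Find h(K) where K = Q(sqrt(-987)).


K = Q(sqrt(-987)). d mod 4 = 1, so D = disc(K) = d = -987
h(K) equals the number of primitive reduced positive-definite forms (a, b, c) = a*x^2 + b*x*y + c*y^2 with b^2 - 4ac = D,
where reduced means |b| <= a <= c, with b >= 0 whenever |b| = a or a = c, and primitive means gcd(a, b, c) = 1.
Reduced forces 3a^2 <= |D| = 987, so 1 <= a <= 18; b must have the parity of D, and c = (b^2 - D)/(4a) must be an integer >= a.
Enumerate a = 1..18, b in [-a, a]:
  a=1: (1, 1, 247)  [1]
  a=2: none
  a=3: (3, 3, 83)  [1]
  a=4..6: none
  a=7: (7, 7, 37)  [1]
  a=8..10: none
  a=11: (11, -5, 23), (11, 5, 23)  [2]
  a=12: none
  a=13: (13, -1, 19), (13, 1, 19)  [2]
  a=14..16: none
  a=17: (17, 13, 17)  [1]
  a=18: none
Total reduced forms: 1 + 1 + 1 + 2 + 2 + 1 = 8
h = 8

8


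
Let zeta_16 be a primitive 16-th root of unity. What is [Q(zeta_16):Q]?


The degree equals Euler's totient phi(16).
16 = 2^4
phi(16) = 8

8


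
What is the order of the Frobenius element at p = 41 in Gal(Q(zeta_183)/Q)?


The Frobenius at p in Gal(Q(zeta_n)/Q) = (Z/nZ)* is the class of p, so its order is ord_183(41), the smallest k >= 1 with 41^k = 1 mod 183.
n = 183 = 3 * 61, phi(183) = 120; the order divides phi(n).
Divisors of 120: 1, 2, 3, 4, 5, 6, 8, 10, 12, 15, 20, 24, 30, 40, 60, 120
Repeated squaring mod 183: 41^1 = 41, 41^2 = 34, 41^4 = 58, 41^8 = 70, 41^16 = 142, 41^32 = 34, 41^64 = 58
Test divisors in increasing order:
  k=1: 41^1 = 41 mod 183
  k=2: 41^2 = 34 mod 183
  k=3: 41^3 = 34 * 41 = 113 mod 183
  k=4: 41^4 = 58 mod 183
  k=5: 41^5 = 58 * 41 = 182 mod 183
  k=6: 41^6 = 58 * 34 = 142 mod 183
  k=8: 41^8 = 70 mod 183
  k=10: 41^10 = 70 * 34 = 1 mod 183  <- first divisor giving 1
Order = 10

10


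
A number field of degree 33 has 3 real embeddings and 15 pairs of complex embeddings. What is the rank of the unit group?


By Dirichlet's unit theorem:
rank = r1 + r2 - 1
= 3 + 15 - 1
= 17

17


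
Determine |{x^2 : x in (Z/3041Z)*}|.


For prime p, the number of non-zero quadratic residues is (p-1)/2.
= (3041-1)/2
= 1520

1520


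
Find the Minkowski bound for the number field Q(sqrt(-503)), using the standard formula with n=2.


d = -503, d mod 4 = 1, so disc(K) = d = -503; |disc(K)| = 503
Imaginary quadratic field, so n = 2, s = r2 = 1, r1 = 0
M = (n!/n^n) * (4/pi)^s * sqrt(|disc(K)|) = (2!/2^2) * (4/pi)^1 * sqrt(503)
= 0.5 * 1.273240 * 22.427661
= 14.2779

14.2779


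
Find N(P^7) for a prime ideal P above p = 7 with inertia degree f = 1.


N(P^a) = p^(a*f)
= 7^(7*1)
= 7^7
= 823543

823543


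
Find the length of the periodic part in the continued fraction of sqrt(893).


Run the CF algorithm for sqrt(893).
a_0 = floor(sqrt(893)) = 29; set m_0=0, q_0=1.
Recurrence: m' = q*a - m,  q' = (d - m'^2)/q,  a' = floor((a_0 + m')/q').
  step 1: m=29, q=52, a=1
  step 2: m=23, q=7, a=7
  step 3: m=26, q=31, a=1
  step 4: m=5, q=28, a=1
  step 5: m=23, q=13, a=4
  step 6: m=29, q=4, a=14
  step 7: m=27, q=41, a=1
  step 8: m=14, q=17, a=2
  step 9: m=20, q=29, a=1
  step 10: m=9, q=28, a=1
  step 11: m=19, q=19, a=2
  step 12: m=19, q=28, a=1
  step 13: m=9, q=29, a=1
  step 14: m=20, q=17, a=2
  step 15: m=14, q=41, a=1
  step 16: m=27, q=4, a=14
  step 17: m=29, q=13, a=4
  step 18: m=23, q=28, a=1
  step 19: m=5, q=31, a=1
  step 20: m=26, q=7, a=7
  step 21: m=23, q=52, a=1
  step 22: m=29, q=1, a=58
a_22 = 2*a_0 = 58, so the period closes here.
sqrt(893) = [29; 1, 7, 1, 1, 4, 14, 1, 2, 1, 1, 2, 1, 1, 2, 1, 14, 4, 1, 1, 7, 1, 58]
Period length = 22

22


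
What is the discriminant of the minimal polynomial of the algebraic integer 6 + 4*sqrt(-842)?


The element 6 + 4*sqrt(-842) has minimal polynomial:
x^2 - 12*x + 13508
Discriminant = (-12)^2 - 4*(13508)
= 144 - 54032
= -53888

-53888


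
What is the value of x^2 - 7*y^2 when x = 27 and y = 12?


x^2 - d*y^2
= 27^2 - 7*12^2
= 729 - 1008
= -279

-279


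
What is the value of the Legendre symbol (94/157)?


p = 157 is prime, so compute (94/157) with the reciprocity algorithm (Jacobi-symbol steps: pull out 2s via (2/n), flip via reciprocity, reduce):
  pull out 2: (2/157) = -1  (since 157 mod 8 = 5)
  reciprocity: (47/157) -> +(157/47)
  reduce: (16/47)
  pull out 2: (2/47) = +1  (since 47 mod 8 = 7)
  pull out 2: (2/47) = +1  (since 47 mod 8 = 7)
  pull out 2: (2/47) = +1  (since 47 mod 8 = 7)
  pull out 2: (2/47) = +1  (since 47 mod 8 = 7)
  (1/47) = 1
Product of signs = -1
(94/157) = -1

-1


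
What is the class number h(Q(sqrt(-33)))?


K = Q(sqrt(-33)). d mod 4 = 3, so D = disc(K) = 4d = -132
h(K) equals the number of primitive reduced positive-definite forms (a, b, c) = a*x^2 + b*x*y + c*y^2 with b^2 - 4ac = D,
where reduced means |b| <= a <= c, with b >= 0 whenever |b| = a or a = c, and primitive means gcd(a, b, c) = 1.
Reduced forces 3a^2 <= |D| = 132, so 1 <= a <= 6; b must have the parity of D, and c = (b^2 - D)/(4a) must be an integer >= a.
Enumerate a = 1..6, b in [-a, a]:
  a=1: (1, 0, 33)  [1]
  a=2: (2, 2, 17)  [1]
  a=3: (3, 0, 11)  [1]
  a=4..5: none
  a=6: (6, 6, 7)  [1]
Total reduced forms: 1 + 1 + 1 + 1 = 4
h = 4

4


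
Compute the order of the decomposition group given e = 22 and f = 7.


|D_P| = e * f
= 22 * 7
= 154

154


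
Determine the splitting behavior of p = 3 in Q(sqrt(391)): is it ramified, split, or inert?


K = Q(sqrt(391)). Since d mod 4 = 3, disc(K) = 1564.
Check p | disc: 1564 mod 3 = 1.
p does not divide disc. Compute Legendre symbol (d/p):
1^((3-1)/2) mod 3 = 1
(d/p) = 1, so p splits: (p) = P*P' with e=1, f=1, g=2.
Therefore p is split.

split


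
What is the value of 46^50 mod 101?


p = 101 is prime and the exponent is (p-1)/2 = 50, so by Euler's criterion 46^50 = (46/101) = +1 or -1 mod 101.
Compute by square-and-multiply:
  50 = 32 + 16 + 2 (binary 110010)
  Repeated squaring mod 101: 46^1 = 46, 46^2 = 96, 46^4 = 25, 46^8 = 19, 46^16 = 58, 46^32 = 31
  46^50 = 46^32 * 46^16 * 46^2 = 31 * 58 * 96 mod 101
    31 * 58 = 1798 = 81 mod 101
    81 * 96 = 7776 = 100 mod 101
  46^50 = 100 mod 101
Result 100 = p - 1 = -1 mod 101: 46 is a quadratic non-residue mod 101. As a residue in [0, p-1] the value is 100.
46^50 mod 101 = 100

100


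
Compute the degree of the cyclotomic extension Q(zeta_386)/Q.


The degree equals Euler's totient phi(386).
386 = 2 * 193
phi(386) = 192

192


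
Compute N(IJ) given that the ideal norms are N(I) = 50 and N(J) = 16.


N(IJ) = N(I) * N(J)
= 50 * 16
= 800

800


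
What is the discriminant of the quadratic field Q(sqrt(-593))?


For K = Q(sqrt(d)) with d squarefree: disc(K) = d if d = 1 mod 4, and disc(K) = 4d if d = 2 or 3 mod 4.
Here d = -593, and d mod 4 = 3.
d = 3 mod 4, not 1 (O_K = Z[sqrt(d)]), so disc(K) = 4d = 4 * (-593) = -2372

-2372


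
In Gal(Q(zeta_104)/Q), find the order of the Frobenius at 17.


The Frobenius at p in Gal(Q(zeta_n)/Q) = (Z/nZ)* is the class of p, so its order is ord_104(17), the smallest k >= 1 with 17^k = 1 mod 104.
n = 104 = 2^3 * 13, phi(104) = 48; the order divides phi(n).
Divisors of 48: 1, 2, 3, 4, 6, 8, 12, 16, 24, 48
Repeated squaring mod 104: 17^1 = 17, 17^2 = 81, 17^4 = 9, 17^8 = 81, 17^16 = 9, 17^32 = 81
Test divisors in increasing order:
  k=1: 17^1 = 17 mod 104
  k=2: 17^2 = 81 mod 104
  k=3: 17^3 = 81 * 17 = 25 mod 104
  k=4: 17^4 = 9 mod 104
  k=6: 17^6 = 9 * 81 = 1 mod 104  <- first divisor giving 1
Order = 6

6


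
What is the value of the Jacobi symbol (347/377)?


Compute (347/377) via quadratic reciprocity:
  reciprocity: (347/377) -> +(377/347)
  reduce: (30/347)
  pull out 2: (2/347) = -1  (since 347 mod 8 = 3)
  reciprocity: (15/347) -> -(347/15)
  reduce: (2/15)
  pull out 2: (2/15) = +1  (since 15 mod 8 = 7)
  (1/15) = 1
Product of signs = 1

1


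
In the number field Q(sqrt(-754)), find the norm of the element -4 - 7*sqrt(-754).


N(a + b*sqrt(d)) = a^2 - d*b^2
= (-4)^2 - (-754)*(-7)^2
= 16 + 36946
= 36962

36962


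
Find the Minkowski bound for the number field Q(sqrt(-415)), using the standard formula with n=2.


d = -415, d mod 4 = 1, so disc(K) = d = -415; |disc(K)| = 415
Imaginary quadratic field, so n = 2, s = r2 = 1, r1 = 0
M = (n!/n^n) * (4/pi)^s * sqrt(|disc(K)|) = (2!/2^2) * (4/pi)^1 * sqrt(415)
= 0.5 * 1.273240 * 20.371549
= 12.9689

12.9689


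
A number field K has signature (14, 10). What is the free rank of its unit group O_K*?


By Dirichlet's unit theorem:
rank = r1 + r2 - 1
= 14 + 10 - 1
= 23

23


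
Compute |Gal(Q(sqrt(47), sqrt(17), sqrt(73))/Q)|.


The 3 square roots of distinct primes are multiplicatively independent over Q,
so [K:Q] = 2^3 and Gal(K/Q) is isomorphic to (Z/2Z)^3.
|Gal| = 2^3 = 8

8


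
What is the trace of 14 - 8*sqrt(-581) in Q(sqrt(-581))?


Tr(a + b*sqrt(d)) = (a + b*sqrt(d)) + (a - b*sqrt(d)) = 2a
= 2 * (14)
= 28

28


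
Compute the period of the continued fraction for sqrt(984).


Run the CF algorithm for sqrt(984).
a_0 = floor(sqrt(984)) = 31; set m_0=0, q_0=1.
Recurrence: m' = q*a - m,  q' = (d - m'^2)/q,  a' = floor((a_0 + m')/q').
  step 1: m=31, q=23, a=2
  step 2: m=15, q=33, a=1
  step 3: m=18, q=20, a=2
  step 4: m=22, q=25, a=2
  step 5: m=28, q=8, a=7
  step 6: m=28, q=25, a=2
  step 7: m=22, q=20, a=2
  step 8: m=18, q=33, a=1
  step 9: m=15, q=23, a=2
  step 10: m=31, q=1, a=62
a_10 = 2*a_0 = 62, so the period closes here.
sqrt(984) = [31; 2, 1, 2, 2, 7, 2, 2, 1, 2, 62]
Period length = 10

10


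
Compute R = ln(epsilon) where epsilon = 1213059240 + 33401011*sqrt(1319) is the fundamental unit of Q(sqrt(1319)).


epsilon = 1213059240 + 33401011*sqrt(1319)
= 2.4261e+09
R = ln(2.4261e+09)
= 21.6096

21.6096


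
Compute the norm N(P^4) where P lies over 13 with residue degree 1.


N(P^a) = p^(a*f)
= 13^(4*1)
= 13^4
= 28561

28561


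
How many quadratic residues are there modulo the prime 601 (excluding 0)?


For prime p, the number of non-zero quadratic residues is (p-1)/2.
= (601-1)/2
= 300

300


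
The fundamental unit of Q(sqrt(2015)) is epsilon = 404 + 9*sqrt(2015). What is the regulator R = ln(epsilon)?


epsilon = 404 + 9*sqrt(2015)
= 807.9988
R = ln(807.9988)
= 6.6946

6.6946


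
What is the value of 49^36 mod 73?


p = 73 is prime and the exponent is (p-1)/2 = 36, so by Euler's criterion 49^36 = (49/73) = +1 or -1 mod 73.
Compute by square-and-multiply:
  36 = 32 + 4 (binary 100100)
  Repeated squaring mod 73: 49^1 = 49, 49^2 = 65, 49^4 = 64, 49^8 = 8, 49^16 = 64, 49^32 = 8
  49^36 = 49^32 * 49^4 = 8 * 64 mod 73
    8 * 64 = 512 = 1 mod 73
  49^36 = 1 mod 73
Result 1: 49 is a quadratic residue mod 73.
49^36 mod 73 = 1

1


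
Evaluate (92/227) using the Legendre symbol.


p = 227 is prime, so compute (92/227) with the reciprocity algorithm (Jacobi-symbol steps: pull out 2s via (2/n), flip via reciprocity, reduce):
  pull out 2: (2/227) = -1  (since 227 mod 8 = 3)
  pull out 2: (2/227) = -1  (since 227 mod 8 = 3)
  reciprocity: (23/227) -> -(227/23)
  reduce: (20/23)
  pull out 2: (2/23) = +1  (since 23 mod 8 = 7)
  pull out 2: (2/23) = +1  (since 23 mod 8 = 7)
  reciprocity: (5/23) -> +(23/5)
  reduce: (3/5)
  reciprocity: (3/5) -> +(5/3)
  reduce: (2/3)
  pull out 2: (2/3) = -1  (since 3 mod 8 = 3)
  (1/3) = 1
Product of signs = 1
(92/227) = 1

1


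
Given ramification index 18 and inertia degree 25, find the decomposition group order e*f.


|D_P| = e * f
= 18 * 25
= 450

450


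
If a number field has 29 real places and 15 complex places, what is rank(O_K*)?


By Dirichlet's unit theorem:
rank = r1 + r2 - 1
= 29 + 15 - 1
= 43

43
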